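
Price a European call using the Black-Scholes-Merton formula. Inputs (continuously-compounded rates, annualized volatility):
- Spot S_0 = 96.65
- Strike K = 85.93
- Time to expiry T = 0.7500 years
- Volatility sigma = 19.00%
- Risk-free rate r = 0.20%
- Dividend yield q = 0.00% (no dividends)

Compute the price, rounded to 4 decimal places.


Answer: Price = 12.9015

Derivation:
d1 = (ln(S/K) + (r - q + 0.5*sigma^2) * T) / (sigma * sqrt(T)) = 0.80586365
d2 = d1 - sigma * sqrt(T) = 0.64131882
exp(-rT) = 0.99850112; exp(-qT) = 1.00000000
C = S_0 * exp(-qT) * N(d1) - K * exp(-rT) * N(d2)
N(d1) = 0.78983926; N(d2) = 0.73934222
C = 96.6500 * 1.00000000 * 0.78983926 - 85.9300 * 0.99850112 * 0.73934222 = 12.9015


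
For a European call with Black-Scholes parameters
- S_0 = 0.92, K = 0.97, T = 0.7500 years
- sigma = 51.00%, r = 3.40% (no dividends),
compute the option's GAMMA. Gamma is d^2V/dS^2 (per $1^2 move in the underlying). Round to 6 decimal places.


Answer: Gamma = 0.969503

Derivation:
d1 = 0.1587489060; d2 = -0.2829240500
phi(d1) = 0.3939469038; exp(-qT) = 1.0000000000; exp(-rT) = 0.9748223790
Gamma = exp(-qT) * phi(d1) / (S * sigma * sqrt(T)) = 1.0000000000 * 0.3939469038 / (0.9200 * 0.5100 * 0.8660254038) = 0.969503


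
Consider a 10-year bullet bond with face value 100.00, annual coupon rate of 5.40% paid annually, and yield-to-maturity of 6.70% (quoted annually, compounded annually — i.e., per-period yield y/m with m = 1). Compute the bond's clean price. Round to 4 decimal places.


Coupon per period c = face * coupon_rate / m = 5.400000
Periods per year m = 1; per-period yield y/m = 0.067000
Number of cashflows N = 10
Cashflows (t years, CF_t, discount factor 1/(1+y/m)^(m*t), PV):
  t = 1.0000: CF_t = 5.400000, DF = 0.937207, PV = 5.060918
  t = 2.0000: CF_t = 5.400000, DF = 0.878357, PV = 4.743129
  t = 3.0000: CF_t = 5.400000, DF = 0.823203, PV = 4.445294
  t = 4.0000: CF_t = 5.400000, DF = 0.771511, PV = 4.166161
  t = 5.0000: CF_t = 5.400000, DF = 0.723066, PV = 3.904556
  t = 6.0000: CF_t = 5.400000, DF = 0.677663, PV = 3.659378
  t = 7.0000: CF_t = 5.400000, DF = 0.635110, PV = 3.429595
  t = 8.0000: CF_t = 5.400000, DF = 0.595230, PV = 3.214241
  t = 9.0000: CF_t = 5.400000, DF = 0.557854, PV = 3.012409
  t = 10.0000: CF_t = 105.400000, DF = 0.522824, PV = 55.105686
Price P = sum_t PV_t = 90.741368

Answer: Price = 90.7414


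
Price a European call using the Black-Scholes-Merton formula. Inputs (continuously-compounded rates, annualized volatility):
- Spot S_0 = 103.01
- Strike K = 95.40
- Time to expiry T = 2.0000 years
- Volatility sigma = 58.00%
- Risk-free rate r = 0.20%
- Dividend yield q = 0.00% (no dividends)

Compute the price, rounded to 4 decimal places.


Answer: Price = 35.6542

Derivation:
d1 = (ln(S/K) + (r - q + 0.5*sigma^2) * T) / (sigma * sqrt(T)) = 0.50856521
d2 = d1 - sigma * sqrt(T) = -0.31167866
exp(-rT) = 0.99600799; exp(-qT) = 1.00000000
C = S_0 * exp(-qT) * N(d1) - K * exp(-rT) * N(d2)
N(d1) = 0.69447149; N(d2) = 0.37764237
C = 103.0100 * 1.00000000 * 0.69447149 - 95.4000 * 0.99600799 * 0.37764237 = 35.6542


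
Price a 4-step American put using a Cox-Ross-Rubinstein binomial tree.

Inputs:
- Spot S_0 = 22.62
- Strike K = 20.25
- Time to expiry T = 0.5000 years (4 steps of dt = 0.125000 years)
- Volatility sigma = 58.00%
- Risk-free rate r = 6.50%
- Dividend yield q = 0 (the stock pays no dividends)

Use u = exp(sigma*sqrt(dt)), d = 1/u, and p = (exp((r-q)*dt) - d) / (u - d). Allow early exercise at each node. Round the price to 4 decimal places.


dt = T/N = 0.125000
u = exp(sigma*sqrt(dt)) = 1.227600; d = 1/u = 0.814598
p = (exp((r-q)*dt) - d) / (u - d) = 0.468667
Discount per step: exp(-r*dt) = 0.991908
Stock lattice S(k, i) with i counting down-moves:
  k=0: S(0,0) = 22.6200
  k=1: S(1,0) = 27.7683; S(1,1) = 18.4262
  k=2: S(2,0) = 34.0884; S(2,1) = 22.6200; S(2,2) = 15.0099
  k=3: S(3,0) = 41.8469; S(3,1) = 27.7683; S(3,2) = 18.4262; S(3,3) = 12.2271
  k=4: S(4,0) = 51.3712; S(4,1) = 34.0884; S(4,2) = 22.6200; S(4,3) = 15.0099; S(4,4) = 9.9601
Terminal payoffs V(N, i) = max(K - S_T, 0):
  V(4,0) = 0.000000; V(4,1) = 0.000000; V(4,2) = 0.000000; V(4,3) = 5.240062; V(4,4) = 10.289865
Backward induction: V(k, i) = exp(-r*dt) * [p * V(k+1, i) + (1-p) * V(k+1, i+1)]; then take max(V_cont, immediate exercise) for American.
  V(3,0) = exp(-r*dt) * [p*0.000000 + (1-p)*0.000000] = 0.000000; exercise = 0.000000; V(3,0) = max -> 0.000000
  V(3,1) = exp(-r*dt) * [p*0.000000 + (1-p)*0.000000] = 0.000000; exercise = 0.000000; V(3,1) = max -> 0.000000
  V(3,2) = exp(-r*dt) * [p*0.000000 + (1-p)*5.240062] = 2.761689; exercise = 1.823801; V(3,2) = max -> 2.761689
  V(3,3) = exp(-r*dt) * [p*5.240062 + (1-p)*10.289865] = 7.859075; exercise = 8.022939; V(3,3) = max -> 8.022939
  V(2,0) = exp(-r*dt) * [p*0.000000 + (1-p)*0.000000] = 0.000000; exercise = 0.000000; V(2,0) = max -> 0.000000
  V(2,1) = exp(-r*dt) * [p*0.000000 + (1-p)*2.761689] = 1.455503; exercise = 0.000000; V(2,1) = max -> 1.455503
  V(2,2) = exp(-r*dt) * [p*2.761689 + (1-p)*8.022939] = 5.512197; exercise = 5.240062; V(2,2) = max -> 5.512197
  V(1,0) = exp(-r*dt) * [p*0.000000 + (1-p)*1.455503] = 0.767099; exercise = 0.000000; V(1,0) = max -> 0.767099
  V(1,1) = exp(-r*dt) * [p*1.455503 + (1-p)*5.512197] = 3.581739; exercise = 1.823801; V(1,1) = max -> 3.581739
  V(0,0) = exp(-r*dt) * [p*0.767099 + (1-p)*3.581739] = 2.244301; exercise = 0.000000; V(0,0) = max -> 2.244301

Answer: Price = V(0,0) = 2.2443


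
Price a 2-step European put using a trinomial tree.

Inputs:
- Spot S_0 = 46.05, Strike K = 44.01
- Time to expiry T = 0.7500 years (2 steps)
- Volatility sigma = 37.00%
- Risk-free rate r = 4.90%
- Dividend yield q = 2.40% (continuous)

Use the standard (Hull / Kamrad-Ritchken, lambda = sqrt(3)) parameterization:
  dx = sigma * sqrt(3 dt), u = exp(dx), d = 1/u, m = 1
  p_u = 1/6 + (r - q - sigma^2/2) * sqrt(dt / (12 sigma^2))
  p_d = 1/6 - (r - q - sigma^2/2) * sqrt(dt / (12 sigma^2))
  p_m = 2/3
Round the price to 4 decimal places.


Answer: Price = V(0,0) = 3.8882

Derivation:
dt = T/N = 0.375000; dx = sigma*sqrt(3*dt) = 0.392444
u = exp(dx) = 1.480595; d = 1/u = 0.675404
p_u = 0.145907, p_m = 0.666667, p_d = 0.187426
Discount per step: exp(-r*dt) = 0.981793
Stock lattice S(k, j) with j the centered position index:
  k=0: S(0,+0) = 46.0500
  k=1: S(1,-1) = 31.1024; S(1,+0) = 46.0500; S(1,+1) = 68.1814
  k=2: S(2,-2) = 21.0067; S(2,-1) = 31.1024; S(2,+0) = 46.0500; S(2,+1) = 68.1814; S(2,+2) = 100.9491
Terminal payoffs V(N, j) = max(K - S_T, 0):
  V(2,-2) = 23.003346; V(2,-1) = 12.907646; V(2,+0) = 0.000000; V(2,+1) = 0.000000; V(2,+2) = 0.000000
Backward induction: V(k, j) = exp(-r*dt) * [p_u * V(k+1, j+1) + p_m * V(k+1, j) + p_d * V(k+1, j-1)]
  V(1,-1) = exp(-r*dt) * [p_u*0.000000 + p_m*12.907646 + p_d*23.003346] = 12.681348
  V(1,+0) = exp(-r*dt) * [p_u*0.000000 + p_m*0.000000 + p_d*12.907646] = 2.375181
  V(1,+1) = exp(-r*dt) * [p_u*0.000000 + p_m*0.000000 + p_d*0.000000] = 0.000000
  V(0,+0) = exp(-r*dt) * [p_u*0.000000 + p_m*2.375181 + p_d*12.681348] = 3.888163


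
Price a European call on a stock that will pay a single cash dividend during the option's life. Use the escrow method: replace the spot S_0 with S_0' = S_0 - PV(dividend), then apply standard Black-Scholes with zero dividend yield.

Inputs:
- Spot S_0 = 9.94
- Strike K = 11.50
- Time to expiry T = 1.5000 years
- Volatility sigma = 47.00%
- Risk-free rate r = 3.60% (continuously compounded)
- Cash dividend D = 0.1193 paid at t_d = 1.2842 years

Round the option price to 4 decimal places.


Answer: Price = 1.8488

Derivation:
PV(D) = D * exp(-r * t_d) = 0.1193 * 0.95482118 = 0.11391017
S_0' = S_0 - PV(D) = 9.9400 - 0.11391017 = 9.82608983
d1 = (ln(S_0'/K) + (r + sigma^2/2)*T) / (sigma*sqrt(T)) = 0.10834917
d2 = d1 - sigma*sqrt(T) = -0.46728092
exp(-rT) = 0.94743211
N(d1) = 0.54314064; N(d2) = 0.32014945
C = S_0' * N(d1) - K * exp(-rT) * N(d2) = 9.82608983 * 0.54314064 - 11.5000 * 0.94743211 * 0.32014945 = 1.8488


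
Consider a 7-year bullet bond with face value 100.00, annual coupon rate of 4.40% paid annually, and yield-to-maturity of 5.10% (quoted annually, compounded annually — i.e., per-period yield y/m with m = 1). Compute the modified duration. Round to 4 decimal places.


Answer: Modified duration = 5.8558

Derivation:
Coupon per period c = face * coupon_rate / m = 4.400000
Periods per year m = 1; per-period yield y/m = 0.051000
Number of cashflows N = 7
Cashflows (t years, CF_t, discount factor 1/(1+y/m)^(m*t), PV):
  t = 1.0000: CF_t = 4.400000, DF = 0.951475, PV = 4.186489
  t = 2.0000: CF_t = 4.400000, DF = 0.905304, PV = 3.983339
  t = 3.0000: CF_t = 4.400000, DF = 0.861374, PV = 3.790046
  t = 4.0000: CF_t = 4.400000, DF = 0.819576, PV = 3.606134
  t = 5.0000: CF_t = 4.400000, DF = 0.779806, PV = 3.431145
  t = 6.0000: CF_t = 4.400000, DF = 0.741965, PV = 3.264648
  t = 7.0000: CF_t = 104.400000, DF = 0.705961, PV = 73.702376
Price P = sum_t PV_t = 95.964177
First compute Macaulay numerator sum_t t * PV_t:
  t * PV_t at t = 1.0000: 4.186489
  t * PV_t at t = 2.0000: 7.966678
  t * PV_t at t = 3.0000: 11.370139
  t * PV_t at t = 4.0000: 14.424534
  t * PV_t at t = 5.0000: 17.155726
  t * PV_t at t = 6.0000: 19.587889
  t * PV_t at t = 7.0000: 515.916629
Macaulay duration D = 590.608084 / 95.964177 = 6.154464
Modified duration = D / (1 + y/m) = 6.154464 / (1 + 0.051000) = 5.855817


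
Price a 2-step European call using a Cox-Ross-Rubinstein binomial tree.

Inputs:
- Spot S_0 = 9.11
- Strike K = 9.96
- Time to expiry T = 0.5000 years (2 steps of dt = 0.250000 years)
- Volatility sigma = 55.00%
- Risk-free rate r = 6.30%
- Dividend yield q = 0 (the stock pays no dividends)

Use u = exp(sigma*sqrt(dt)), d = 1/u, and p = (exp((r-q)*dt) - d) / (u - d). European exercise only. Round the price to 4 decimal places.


Answer: Price = V(0,0) = 1.1963

Derivation:
dt = T/N = 0.250000
u = exp(sigma*sqrt(dt)) = 1.316531; d = 1/u = 0.759572
p = (exp((r-q)*dt) - d) / (u - d) = 0.460182
Discount per step: exp(-r*dt) = 0.984373
Stock lattice S(k, i) with i counting down-moves:
  k=0: S(0,0) = 9.1100
  k=1: S(1,0) = 11.9936; S(1,1) = 6.9197
  k=2: S(2,0) = 15.7899; S(2,1) = 9.1100; S(2,2) = 5.2560
Terminal payoffs V(N, i) = max(S_T - K, 0):
  V(2,0) = 5.829935; V(2,1) = 0.000000; V(2,2) = 0.000000
Backward induction: V(k, i) = exp(-r*dt) * [p * V(k+1, i) + (1-p) * V(k+1, i+1)].
  V(1,0) = exp(-r*dt) * [p*5.829935 + (1-p)*0.000000] = 2.640910
  V(1,1) = exp(-r*dt) * [p*0.000000 + (1-p)*0.000000] = 0.000000
  V(0,0) = exp(-r*dt) * [p*2.640910 + (1-p)*0.000000] = 1.196310


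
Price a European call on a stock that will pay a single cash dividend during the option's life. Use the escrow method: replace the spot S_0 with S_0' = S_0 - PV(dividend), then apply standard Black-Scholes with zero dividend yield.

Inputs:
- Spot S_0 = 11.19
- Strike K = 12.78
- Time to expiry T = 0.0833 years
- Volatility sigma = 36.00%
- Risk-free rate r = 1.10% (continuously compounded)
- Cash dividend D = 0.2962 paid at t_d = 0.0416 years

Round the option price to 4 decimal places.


PV(D) = D * exp(-r * t_d) = 0.2962 * 0.99954250 = 0.29606449
S_0' = S_0 - PV(D) = 11.1900 - 0.29606449 = 10.89393551
d1 = (ln(S_0'/K) + (r + sigma^2/2)*T) / (sigma*sqrt(T)) = -1.47601262
d2 = d1 - sigma*sqrt(T) = -1.57991488
exp(-rT) = 0.99908412
N(d1) = 0.06997025; N(d2) = 0.05706318
C = S_0' * N(d1) - K * exp(-rT) * N(d2) = 10.89393551 * 0.06997025 - 12.7800 * 0.99908412 * 0.05706318 = 0.0337

Answer: Price = 0.0337


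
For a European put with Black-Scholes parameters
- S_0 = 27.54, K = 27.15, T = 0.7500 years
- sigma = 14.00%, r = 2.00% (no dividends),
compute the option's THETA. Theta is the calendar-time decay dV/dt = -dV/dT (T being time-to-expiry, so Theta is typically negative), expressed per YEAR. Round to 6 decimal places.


d1 = 0.3019743726; d2 = 0.1807308161
phi(d1) = 0.3811612389; exp(-qT) = 1.0000000000; exp(-rT) = 0.9851119396
Theta = -S*exp(-qT)*phi(d1)*sigma/(2*sqrt(T)) + r*K*exp(-rT)*N(-d2) - q*S*exp(-qT)*N(-d1)
N(-d1) = 0.3813357996; N(-d2) = 0.4282894347; sqrt(T) = 0.8660254038
Term 1 = -27.5400 * 1.0000000000 * 0.3811612389 * 0.1400 / (2 * 0.8660254038) = -0.8484769998
Term 2 = 0.0200 * 27.1500 * 0.9851119396 * 0.4282894347 = 0.2290987784
Term 3 = 0 (no dividend yield, q = 0)
Theta = -0.8484769998 + (0.2290987784) + (0.0000000000) = -0.619378

Answer: Theta = -0.619378


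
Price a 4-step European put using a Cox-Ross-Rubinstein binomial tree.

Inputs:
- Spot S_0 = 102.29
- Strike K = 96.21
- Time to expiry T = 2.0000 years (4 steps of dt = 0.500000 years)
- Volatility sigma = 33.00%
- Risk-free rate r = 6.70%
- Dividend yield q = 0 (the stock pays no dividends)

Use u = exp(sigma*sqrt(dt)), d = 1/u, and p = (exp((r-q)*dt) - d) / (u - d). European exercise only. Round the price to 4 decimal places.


Answer: Price = V(0,0) = 9.3372

Derivation:
dt = T/N = 0.500000
u = exp(sigma*sqrt(dt)) = 1.262817; d = 1/u = 0.791880
p = (exp((r-q)*dt) - d) / (u - d) = 0.514267
Discount per step: exp(-r*dt) = 0.967055
Stock lattice S(k, i) with i counting down-moves:
  k=0: S(0,0) = 102.2900
  k=1: S(1,0) = 129.1736; S(1,1) = 81.0014
  k=2: S(2,0) = 163.1227; S(2,1) = 102.2900; S(2,2) = 64.1434
  k=3: S(3,0) = 205.9941; S(3,1) = 129.1736; S(3,2) = 81.0014; S(3,3) = 50.7939
  k=4: S(4,0) = 260.1330; S(4,1) = 163.1227; S(4,2) = 102.2900; S(4,3) = 64.1434; S(4,4) = 40.2227
Terminal payoffs V(N, i) = max(K - S_T, 0):
  V(4,0) = 0.000000; V(4,1) = 0.000000; V(4,2) = 0.000000; V(4,3) = 32.066585; V(4,4) = 55.987322
Backward induction: V(k, i) = exp(-r*dt) * [p * V(k+1, i) + (1-p) * V(k+1, i+1)].
  V(3,0) = exp(-r*dt) * [p*0.000000 + (1-p)*0.000000] = 0.000000
  V(3,1) = exp(-r*dt) * [p*0.000000 + (1-p)*0.000000] = 0.000000
  V(3,2) = exp(-r*dt) * [p*0.000000 + (1-p)*32.066585] = 15.062664
  V(3,3) = exp(-r*dt) * [p*32.066585 + (1-p)*55.987322] = 42.246456
  V(2,0) = exp(-r*dt) * [p*0.000000 + (1-p)*0.000000] = 0.000000
  V(2,1) = exp(-r*dt) * [p*0.000000 + (1-p)*15.062664] = 7.075398
  V(2,2) = exp(-r*dt) * [p*15.062664 + (1-p)*42.246456] = 27.335489
  V(1,0) = exp(-r*dt) * [p*0.000000 + (1-p)*7.075398] = 3.323533
  V(1,1) = exp(-r*dt) * [p*7.075398 + (1-p)*27.335489] = 16.359088
  V(0,0) = exp(-r*dt) * [p*3.323533 + (1-p)*16.359088] = 9.337241


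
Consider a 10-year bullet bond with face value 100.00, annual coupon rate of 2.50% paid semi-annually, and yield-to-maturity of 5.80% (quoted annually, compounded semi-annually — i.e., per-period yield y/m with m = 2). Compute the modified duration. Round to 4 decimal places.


Coupon per period c = face * coupon_rate / m = 1.250000
Periods per year m = 2; per-period yield y/m = 0.029000
Number of cashflows N = 20
Cashflows (t years, CF_t, discount factor 1/(1+y/m)^(m*t), PV):
  t = 0.5000: CF_t = 1.250000, DF = 0.971817, PV = 1.214772
  t = 1.0000: CF_t = 1.250000, DF = 0.944429, PV = 1.180536
  t = 1.5000: CF_t = 1.250000, DF = 0.917812, PV = 1.147265
  t = 2.0000: CF_t = 1.250000, DF = 0.891946, PV = 1.114932
  t = 2.5000: CF_t = 1.250000, DF = 0.866808, PV = 1.083511
  t = 3.0000: CF_t = 1.250000, DF = 0.842379, PV = 1.052974
  t = 3.5000: CF_t = 1.250000, DF = 0.818639, PV = 1.023299
  t = 4.0000: CF_t = 1.250000, DF = 0.795567, PV = 0.994459
  t = 4.5000: CF_t = 1.250000, DF = 0.773146, PV = 0.966433
  t = 5.0000: CF_t = 1.250000, DF = 0.751357, PV = 0.939196
  t = 5.5000: CF_t = 1.250000, DF = 0.730182, PV = 0.912727
  t = 6.0000: CF_t = 1.250000, DF = 0.709603, PV = 0.887004
  t = 6.5000: CF_t = 1.250000, DF = 0.689605, PV = 0.862006
  t = 7.0000: CF_t = 1.250000, DF = 0.670170, PV = 0.837712
  t = 7.5000: CF_t = 1.250000, DF = 0.651282, PV = 0.814103
  t = 8.0000: CF_t = 1.250000, DF = 0.632928, PV = 0.791159
  t = 8.5000: CF_t = 1.250000, DF = 0.615090, PV = 0.768862
  t = 9.0000: CF_t = 1.250000, DF = 0.597755, PV = 0.747194
  t = 9.5000: CF_t = 1.250000, DF = 0.580909, PV = 0.726136
  t = 10.0000: CF_t = 101.250000, DF = 0.564537, PV = 57.159384
Price P = sum_t PV_t = 75.223664
First compute Macaulay numerator sum_t t * PV_t:
  t * PV_t at t = 0.5000: 0.607386
  t * PV_t at t = 1.0000: 1.180536
  t * PV_t at t = 1.5000: 1.720898
  t * PV_t at t = 2.0000: 2.229865
  t * PV_t at t = 2.5000: 2.708776
  t * PV_t at t = 3.0000: 3.158923
  t * PV_t at t = 3.5000: 3.581545
  t * PV_t at t = 4.0000: 3.977837
  t * PV_t at t = 4.5000: 4.348947
  t * PV_t at t = 5.0000: 4.695980
  t * PV_t at t = 5.5000: 5.019998
  t * PV_t at t = 6.0000: 5.322023
  t * PV_t at t = 6.5000: 5.603037
  t * PV_t at t = 7.0000: 5.863984
  t * PV_t at t = 7.5000: 6.105773
  t * PV_t at t = 8.0000: 6.329276
  t * PV_t at t = 8.5000: 6.535331
  t * PV_t at t = 9.0000: 6.724744
  t * PV_t at t = 9.5000: 6.898291
  t * PV_t at t = 10.0000: 571.593836
Macaulay duration D = 654.206987 / 75.223664 = 8.696824
Modified duration = D / (1 + y/m) = 8.696824 / (1 + 0.029000) = 8.451724

Answer: Modified duration = 8.4517


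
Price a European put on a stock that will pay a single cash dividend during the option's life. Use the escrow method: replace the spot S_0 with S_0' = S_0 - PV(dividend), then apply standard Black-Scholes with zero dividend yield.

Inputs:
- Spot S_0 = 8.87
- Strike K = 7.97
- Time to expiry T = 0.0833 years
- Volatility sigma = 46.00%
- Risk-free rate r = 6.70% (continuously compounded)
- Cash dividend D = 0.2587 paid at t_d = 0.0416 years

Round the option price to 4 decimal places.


Answer: Price = 0.1772

Derivation:
PV(D) = D * exp(-r * t_d) = 0.2587 * 0.99721668 = 0.25797996
S_0' = S_0 - PV(D) = 8.8700 - 0.25797996 = 8.61202004
d1 = (ln(S_0'/K) + (r + sigma^2/2)*T) / (sigma*sqrt(T)) = 0.69196961
d2 = d1 - sigma*sqrt(T) = 0.55920561
exp(-rT) = 0.99443445
N(-d1) = 0.24447821; N(-d2) = 0.28801070
P = K * exp(-rT) * N(-d2) - S_0' * N(-d1) = 7.9700 * 0.99443445 * 0.28801070 - 8.61202004 * 0.24447821 = 0.1772


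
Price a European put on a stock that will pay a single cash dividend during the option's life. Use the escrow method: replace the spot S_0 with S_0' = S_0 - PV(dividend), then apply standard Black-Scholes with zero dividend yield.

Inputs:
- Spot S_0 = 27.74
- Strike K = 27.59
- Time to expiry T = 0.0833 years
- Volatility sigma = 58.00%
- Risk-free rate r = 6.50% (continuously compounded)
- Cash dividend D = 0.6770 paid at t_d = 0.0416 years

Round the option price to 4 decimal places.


PV(D) = D * exp(-r * t_d) = 0.6770 * 0.99729965 = 0.67517186
S_0' = S_0 - PV(D) = 27.7400 - 0.67517186 = 27.06482814
d1 = (ln(S_0'/K) + (r + sigma^2/2)*T) / (sigma*sqrt(T)) = 0.00123778
d2 = d1 - sigma*sqrt(T) = -0.16616031
exp(-rT) = 0.99460013
N(-d1) = 0.49950620; N(-d2) = 0.56598460
P = K * exp(-rT) * N(-d2) - S_0' * N(-d1) = 27.5900 * 0.99460013 * 0.56598460 - 27.06482814 * 0.49950620 = 2.0121

Answer: Price = 2.0121


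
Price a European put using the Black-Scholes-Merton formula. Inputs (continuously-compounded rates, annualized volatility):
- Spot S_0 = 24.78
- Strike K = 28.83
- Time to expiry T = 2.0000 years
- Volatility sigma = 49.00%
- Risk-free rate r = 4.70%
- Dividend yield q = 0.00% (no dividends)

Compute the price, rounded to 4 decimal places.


Answer: Price = 7.6687

Derivation:
d1 = (ln(S/K) + (r - q + 0.5*sigma^2) * T) / (sigma * sqrt(T)) = 0.26367920
d2 = d1 - sigma * sqrt(T) = -0.42928544
exp(-rT) = 0.91028276; exp(-qT) = 1.00000000
P = K * exp(-rT) * N(-d2) - S_0 * exp(-qT) * N(-d1)
N(-d1) = 0.39601356; N(-d2) = 0.66614225
P = 28.8300 * 0.91028276 * 0.66614225 - 24.7800 * 1.00000000 * 0.39601356 = 7.6687


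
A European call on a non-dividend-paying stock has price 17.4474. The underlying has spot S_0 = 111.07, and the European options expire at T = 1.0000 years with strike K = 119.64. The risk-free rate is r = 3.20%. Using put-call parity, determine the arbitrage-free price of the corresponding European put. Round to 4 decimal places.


Put-call parity: C - P = S_0 * exp(-qT) - K * exp(-rT).
S_0 * exp(-qT) = 111.0700 * 1.00000000 = 111.07000000
K * exp(-rT) = 119.6400 * 0.96850658 = 115.87212748
P = C - S*exp(-qT) + K*exp(-rT)
P = 17.4474 - 111.07000000 + 115.87212748 = 22.2495

Answer: Put price = 22.2495


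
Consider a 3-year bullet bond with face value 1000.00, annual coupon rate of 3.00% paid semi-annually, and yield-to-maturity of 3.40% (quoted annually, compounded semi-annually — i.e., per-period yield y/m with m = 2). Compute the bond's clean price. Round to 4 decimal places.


Answer: Price = 988.6828

Derivation:
Coupon per period c = face * coupon_rate / m = 15.000000
Periods per year m = 2; per-period yield y/m = 0.017000
Number of cashflows N = 6
Cashflows (t years, CF_t, discount factor 1/(1+y/m)^(m*t), PV):
  t = 0.5000: CF_t = 15.000000, DF = 0.983284, PV = 14.749263
  t = 1.0000: CF_t = 15.000000, DF = 0.966848, PV = 14.502716
  t = 1.5000: CF_t = 15.000000, DF = 0.950686, PV = 14.260291
  t = 2.0000: CF_t = 15.000000, DF = 0.934795, PV = 14.021919
  t = 2.5000: CF_t = 15.000000, DF = 0.919169, PV = 13.787531
  t = 3.0000: CF_t = 1015.000000, DF = 0.903804, PV = 917.361109
Price P = sum_t PV_t = 988.682829


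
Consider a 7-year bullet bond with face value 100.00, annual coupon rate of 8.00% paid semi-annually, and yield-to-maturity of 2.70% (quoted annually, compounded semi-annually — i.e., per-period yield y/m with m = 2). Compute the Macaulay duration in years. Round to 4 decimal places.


Answer: Macaulay duration = 5.7249 years

Derivation:
Coupon per period c = face * coupon_rate / m = 4.000000
Periods per year m = 2; per-period yield y/m = 0.013500
Number of cashflows N = 14
Cashflows (t years, CF_t, discount factor 1/(1+y/m)^(m*t), PV):
  t = 0.5000: CF_t = 4.000000, DF = 0.986680, PV = 3.946719
  t = 1.0000: CF_t = 4.000000, DF = 0.973537, PV = 3.894148
  t = 1.5000: CF_t = 4.000000, DF = 0.960569, PV = 3.842278
  t = 2.0000: CF_t = 4.000000, DF = 0.947774, PV = 3.791098
  t = 2.5000: CF_t = 4.000000, DF = 0.935150, PV = 3.740600
  t = 3.0000: CF_t = 4.000000, DF = 0.922694, PV = 3.690774
  t = 3.5000: CF_t = 4.000000, DF = 0.910403, PV = 3.641612
  t = 4.0000: CF_t = 4.000000, DF = 0.898276, PV = 3.593105
  t = 4.5000: CF_t = 4.000000, DF = 0.886311, PV = 3.545245
  t = 5.0000: CF_t = 4.000000, DF = 0.874505, PV = 3.498021
  t = 5.5000: CF_t = 4.000000, DF = 0.862857, PV = 3.451427
  t = 6.0000: CF_t = 4.000000, DF = 0.851363, PV = 3.405454
  t = 6.5000: CF_t = 4.000000, DF = 0.840023, PV = 3.360092
  t = 7.0000: CF_t = 104.000000, DF = 0.828834, PV = 86.198716
Price P = sum_t PV_t = 133.599290
Macaulay numerator sum_t t * PV_t:
  t * PV_t at t = 0.5000: 1.973360
  t * PV_t at t = 1.0000: 3.894148
  t * PV_t at t = 1.5000: 5.763416
  t * PV_t at t = 2.0000: 7.582195
  t * PV_t at t = 2.5000: 9.351499
  t * PV_t at t = 3.0000: 11.072323
  t * PV_t at t = 3.5000: 12.745643
  t * PV_t at t = 4.0000: 14.372422
  t * PV_t at t = 4.5000: 15.953601
  t * PV_t at t = 5.0000: 17.490107
  t * PV_t at t = 5.5000: 18.982849
  t * PV_t at t = 6.0000: 20.432721
  t * PV_t at t = 6.5000: 21.840600
  t * PV_t at t = 7.0000: 603.391012
Macaulay duration D = (sum_t t * PV_t) / P = 764.845897 / 133.599290 = 5.724925


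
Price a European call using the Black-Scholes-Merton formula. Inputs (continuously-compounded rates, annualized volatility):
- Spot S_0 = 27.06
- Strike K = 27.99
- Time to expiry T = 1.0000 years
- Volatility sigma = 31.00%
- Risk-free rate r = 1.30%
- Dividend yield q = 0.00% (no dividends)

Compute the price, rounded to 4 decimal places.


d1 = (ln(S/K) + (r - q + 0.5*sigma^2) * T) / (sigma * sqrt(T)) = 0.08793329
d2 = d1 - sigma * sqrt(T) = -0.22206671
exp(-rT) = 0.98708414; exp(-qT) = 1.00000000
C = S_0 * exp(-qT) * N(d1) - K * exp(-rT) * N(d2)
N(d1) = 0.53503515; N(d2) = 0.41213098
C = 27.0600 * 1.00000000 * 0.53503515 - 27.9900 * 0.98708414 * 0.41213098 = 3.0915

Answer: Price = 3.0915


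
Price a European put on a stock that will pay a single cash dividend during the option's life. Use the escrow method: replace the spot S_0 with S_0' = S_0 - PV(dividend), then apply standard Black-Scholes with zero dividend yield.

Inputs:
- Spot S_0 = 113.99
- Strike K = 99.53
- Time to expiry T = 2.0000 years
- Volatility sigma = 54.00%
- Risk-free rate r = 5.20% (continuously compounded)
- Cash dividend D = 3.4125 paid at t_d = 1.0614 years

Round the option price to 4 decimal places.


Answer: Price = 20.3502

Derivation:
PV(D) = D * exp(-r * t_d) = 3.4125 * 0.94630268 = 3.22925791
S_0' = S_0 - PV(D) = 113.9900 - 3.22925791 = 110.76074209
d1 = (ln(S_0'/K) + (r + sigma^2/2)*T) / (sigma*sqrt(T)) = 0.65801955
d2 = d1 - sigma*sqrt(T) = -0.10565577
exp(-rT) = 0.90122530
N(-d1) = 0.25526278; N(-d2) = 0.54207226
P = K * exp(-rT) * N(-d2) - S_0' * N(-d1) = 99.5300 * 0.90122530 * 0.54207226 - 110.76074209 * 0.25526278 = 20.3502


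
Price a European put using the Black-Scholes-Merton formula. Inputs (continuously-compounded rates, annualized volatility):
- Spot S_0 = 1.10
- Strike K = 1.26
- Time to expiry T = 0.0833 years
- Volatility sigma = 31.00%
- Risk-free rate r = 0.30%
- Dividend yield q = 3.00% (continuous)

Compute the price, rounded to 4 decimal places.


d1 = (ln(S/K) + (r - q + 0.5*sigma^2) * T) / (sigma * sqrt(T)) = -1.49822276
d2 = d1 - sigma * sqrt(T) = -1.58769415
exp(-rT) = 0.99975013; exp(-qT) = 0.99750412
P = K * exp(-rT) * N(-d2) - S_0 * exp(-qT) * N(-d1)
N(-d1) = 0.93296231; N(-d2) = 0.94382224
P = 1.2600 * 0.99975013 * 0.94382224 - 1.1000 * 0.99750412 * 0.93296231 = 0.1652

Answer: Price = 0.1652


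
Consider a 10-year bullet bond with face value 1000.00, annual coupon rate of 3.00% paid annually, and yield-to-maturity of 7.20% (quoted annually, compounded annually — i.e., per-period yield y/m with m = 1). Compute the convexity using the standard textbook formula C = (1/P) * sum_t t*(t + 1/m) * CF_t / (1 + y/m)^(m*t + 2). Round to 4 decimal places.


Coupon per period c = face * coupon_rate / m = 30.000000
Periods per year m = 1; per-period yield y/m = 0.072000
Number of cashflows N = 10
Cashflows (t years, CF_t, discount factor 1/(1+y/m)^(m*t), PV):
  t = 1.0000: CF_t = 30.000000, DF = 0.932836, PV = 27.985075
  t = 2.0000: CF_t = 30.000000, DF = 0.870183, PV = 26.105480
  t = 3.0000: CF_t = 30.000000, DF = 0.811738, PV = 24.352127
  t = 4.0000: CF_t = 30.000000, DF = 0.757218, PV = 22.716536
  t = 5.0000: CF_t = 30.000000, DF = 0.706360, PV = 21.190799
  t = 6.0000: CF_t = 30.000000, DF = 0.658918, PV = 19.767536
  t = 7.0000: CF_t = 30.000000, DF = 0.614662, PV = 18.439866
  t = 8.0000: CF_t = 30.000000, DF = 0.573379, PV = 17.201367
  t = 9.0000: CF_t = 30.000000, DF = 0.534868, PV = 16.046052
  t = 10.0000: CF_t = 1030.000000, DF = 0.498944, PV = 513.912725
Price P = sum_t PV_t = 707.717563
Convexity numerator sum_t t*(t + 1/m) * CF_t / (1+y/m)^(m*t + 2):
  t = 1.0000: term = 48.704254
  t = 2.0000: term = 136.299218
  t = 3.0000: term = 254.289586
  t = 4.0000: term = 395.350724
  t = 5.0000: term = 553.195975
  t = 6.0000: term = 722.457431
  t = 7.0000: term = 898.578894
  t = 8.0000: term = 1077.719889
  t = 9.0000: term = 1256.669646
  t = 10.0000: term = 49191.774091
Convexity = (1/P) * sum = 54535.039707 / 707.717563 = 77.057632

Answer: Convexity = 77.0576


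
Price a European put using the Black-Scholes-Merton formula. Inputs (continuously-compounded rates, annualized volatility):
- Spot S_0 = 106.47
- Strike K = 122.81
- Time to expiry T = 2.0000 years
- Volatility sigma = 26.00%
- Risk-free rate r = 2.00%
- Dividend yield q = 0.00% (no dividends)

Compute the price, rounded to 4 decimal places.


Answer: Price = 22.7608

Derivation:
d1 = (ln(S/K) + (r - q + 0.5*sigma^2) * T) / (sigma * sqrt(T)) = -0.09566391
d2 = d1 - sigma * sqrt(T) = -0.46335943
exp(-rT) = 0.96078944; exp(-qT) = 1.00000000
P = K * exp(-rT) * N(-d2) - S_0 * exp(-qT) * N(-d1)
N(-d1) = 0.53810625; N(-d2) = 0.67844662
P = 122.8100 * 0.96078944 * 0.67844662 - 106.4700 * 1.00000000 * 0.53810625 = 22.7608


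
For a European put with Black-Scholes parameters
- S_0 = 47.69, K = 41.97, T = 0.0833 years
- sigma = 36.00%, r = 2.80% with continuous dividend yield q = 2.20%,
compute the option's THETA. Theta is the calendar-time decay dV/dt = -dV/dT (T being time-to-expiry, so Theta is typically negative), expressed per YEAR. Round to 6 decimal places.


Answer: Theta = -5.142485

Derivation:
d1 = 1.2864425922; d2 = 1.1825403305
phi(d1) = 0.1743996447; exp(-qT) = 0.9981690782; exp(-rT) = 0.9976703179
Theta = -S*exp(-qT)*phi(d1)*sigma/(2*sqrt(T)) + r*K*exp(-rT)*N(-d2) - q*S*exp(-qT)*N(-d1)
N(-d1) = 0.0991443209; N(-d2) = 0.1184956864; sqrt(T) = 0.2886173938
Term 1 = -47.6900 * 0.9981690782 * 0.1743996447 * 0.3600 / (2 * 0.2886173938) = -5.1775825820
Term 2 = 0.0280 * 41.9700 * 0.9976703179 * 0.1184956864 = 0.1389269794
Term 3 = -0.0220 * 47.6900 * 0.9981690782 * 0.0991443209 = -0.1038297857
Theta = -5.1775825820 + (0.1389269794) + (-0.1038297857) = -5.142485


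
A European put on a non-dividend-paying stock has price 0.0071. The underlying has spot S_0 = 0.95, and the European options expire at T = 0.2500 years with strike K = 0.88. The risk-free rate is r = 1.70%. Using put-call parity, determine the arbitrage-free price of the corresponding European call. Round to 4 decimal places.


Put-call parity: C - P = S_0 * exp(-qT) - K * exp(-rT).
S_0 * exp(-qT) = 0.9500 * 1.00000000 = 0.95000000
K * exp(-rT) = 0.8800 * 0.99575902 = 0.87626794
C = P + S*exp(-qT) - K*exp(-rT)
C = 0.0071 + 0.95000000 - 0.87626794 = 0.0808

Answer: Call price = 0.0808


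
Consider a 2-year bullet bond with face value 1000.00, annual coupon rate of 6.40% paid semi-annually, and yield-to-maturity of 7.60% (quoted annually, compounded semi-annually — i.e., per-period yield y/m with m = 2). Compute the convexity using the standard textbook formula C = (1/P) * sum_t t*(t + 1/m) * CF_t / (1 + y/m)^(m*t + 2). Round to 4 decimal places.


Coupon per period c = face * coupon_rate / m = 32.000000
Periods per year m = 2; per-period yield y/m = 0.038000
Number of cashflows N = 4
Cashflows (t years, CF_t, discount factor 1/(1+y/m)^(m*t), PV):
  t = 0.5000: CF_t = 32.000000, DF = 0.963391, PV = 30.828516
  t = 1.0000: CF_t = 32.000000, DF = 0.928122, PV = 29.699919
  t = 1.5000: CF_t = 32.000000, DF = 0.894145, PV = 28.612639
  t = 2.0000: CF_t = 1032.000000, DF = 0.861411, PV = 888.976505
Price P = sum_t PV_t = 978.117580
Convexity numerator sum_t t*(t + 1/m) * CF_t / (1+y/m)^(m*t + 2):
  t = 0.5000: term = 14.306320
  t = 1.0000: term = 41.347744
  t = 1.5000: term = 79.668101
  t = 2.0000: term = 4125.395405
Convexity = (1/P) * sum = 4260.717570 / 978.117580 = 4.356038

Answer: Convexity = 4.3560


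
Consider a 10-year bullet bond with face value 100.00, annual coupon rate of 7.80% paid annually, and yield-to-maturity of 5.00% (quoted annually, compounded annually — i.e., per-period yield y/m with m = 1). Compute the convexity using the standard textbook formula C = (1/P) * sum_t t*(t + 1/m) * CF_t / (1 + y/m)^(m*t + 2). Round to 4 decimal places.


Answer: Convexity = 67.9943

Derivation:
Coupon per period c = face * coupon_rate / m = 7.800000
Periods per year m = 1; per-period yield y/m = 0.050000
Number of cashflows N = 10
Cashflows (t years, CF_t, discount factor 1/(1+y/m)^(m*t), PV):
  t = 1.0000: CF_t = 7.800000, DF = 0.952381, PV = 7.428571
  t = 2.0000: CF_t = 7.800000, DF = 0.907029, PV = 7.074830
  t = 3.0000: CF_t = 7.800000, DF = 0.863838, PV = 6.737933
  t = 4.0000: CF_t = 7.800000, DF = 0.822702, PV = 6.417079
  t = 5.0000: CF_t = 7.800000, DF = 0.783526, PV = 6.111504
  t = 6.0000: CF_t = 7.800000, DF = 0.746215, PV = 5.820480
  t = 7.0000: CF_t = 7.800000, DF = 0.710681, PV = 5.543314
  t = 8.0000: CF_t = 7.800000, DF = 0.676839, PV = 5.279347
  t = 9.0000: CF_t = 7.800000, DF = 0.644609, PV = 5.027950
  t = 10.0000: CF_t = 107.800000, DF = 0.613913, PV = 66.179849
Price P = sum_t PV_t = 121.620858
Convexity numerator sum_t t*(t + 1/m) * CF_t / (1+y/m)^(m*t + 2):
  t = 1.0000: term = 13.475867
  t = 2.0000: term = 38.502476
  t = 3.0000: term = 73.338049
  t = 4.0000: term = 116.409602
  t = 5.0000: term = 166.299431
  t = 6.0000: term = 221.732575
  t = 7.0000: term = 281.565175
  t = 8.0000: term = 344.773683
  t = 9.0000: term = 410.444861
  t = 10.0000: term = 6602.978105
Convexity = (1/P) * sum = 8269.519823 / 121.620858 = 67.994257


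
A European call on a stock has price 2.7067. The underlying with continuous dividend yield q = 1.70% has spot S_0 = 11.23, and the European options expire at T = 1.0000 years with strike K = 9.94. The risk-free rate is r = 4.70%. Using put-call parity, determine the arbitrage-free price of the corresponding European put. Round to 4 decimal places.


Answer: Put price = 1.1496

Derivation:
Put-call parity: C - P = S_0 * exp(-qT) - K * exp(-rT).
S_0 * exp(-qT) = 11.2300 * 0.98314368 = 11.04070358
K * exp(-rT) = 9.9400 * 0.95408740 = 9.48362873
P = C - S*exp(-qT) + K*exp(-rT)
P = 2.7067 - 11.04070358 + 9.48362873 = 1.1496


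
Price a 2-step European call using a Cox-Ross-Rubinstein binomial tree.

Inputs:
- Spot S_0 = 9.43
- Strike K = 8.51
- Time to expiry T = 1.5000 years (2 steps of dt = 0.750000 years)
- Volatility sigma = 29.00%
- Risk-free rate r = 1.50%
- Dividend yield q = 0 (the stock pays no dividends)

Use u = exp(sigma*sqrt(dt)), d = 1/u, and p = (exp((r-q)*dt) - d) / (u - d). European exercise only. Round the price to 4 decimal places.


dt = T/N = 0.750000
u = exp(sigma*sqrt(dt)) = 1.285500; d = 1/u = 0.777908
p = (exp((r-q)*dt) - d) / (u - d) = 0.459830
Discount per step: exp(-r*dt) = 0.988813
Stock lattice S(k, i) with i counting down-moves:
  k=0: S(0,0) = 9.4300
  k=1: S(1,0) = 12.1223; S(1,1) = 7.3357
  k=2: S(2,0) = 15.5832; S(2,1) = 9.4300; S(2,2) = 5.7065
Terminal payoffs V(N, i) = max(S_T - K, 0):
  V(2,0) = 7.073160; V(2,1) = 0.920000; V(2,2) = 0.000000
Backward induction: V(k, i) = exp(-r*dt) * [p * V(k+1, i) + (1-p) * V(k+1, i+1)].
  V(1,0) = exp(-r*dt) * [p*7.073160 + (1-p)*0.920000] = 3.707461
  V(1,1) = exp(-r*dt) * [p*0.920000 + (1-p)*0.000000] = 0.418311
  V(0,0) = exp(-r*dt) * [p*3.707461 + (1-p)*0.418311] = 1.909161

Answer: Price = V(0,0) = 1.9092


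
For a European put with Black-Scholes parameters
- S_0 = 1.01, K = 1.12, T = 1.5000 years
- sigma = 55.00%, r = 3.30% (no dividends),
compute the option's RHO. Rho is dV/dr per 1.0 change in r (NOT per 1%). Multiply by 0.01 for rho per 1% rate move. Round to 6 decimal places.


Answer: Rho = -1.057783

Derivation:
d1 = 0.2568203084; d2 = -0.4167893709
phi(d1) = 0.3860004018; exp(-qT) = 1.0000000000; exp(-rT) = 0.9517051581
N(-d2) = 0.6615837612
Rho = -K*T*exp(-rT)*N(-d2) = -1.1200 * 1.5000 * 0.9517051581 * 0.6615837612 = -1.057783


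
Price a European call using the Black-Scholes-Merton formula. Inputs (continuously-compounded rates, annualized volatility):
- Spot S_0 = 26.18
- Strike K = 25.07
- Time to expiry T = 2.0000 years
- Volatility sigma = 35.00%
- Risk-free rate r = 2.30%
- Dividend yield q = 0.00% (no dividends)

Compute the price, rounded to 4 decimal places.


Answer: Price = 6.0952

Derivation:
d1 = (ln(S/K) + (r - q + 0.5*sigma^2) * T) / (sigma * sqrt(T)) = 0.42794880
d2 = d1 - sigma * sqrt(T) = -0.06702595
exp(-rT) = 0.95504196; exp(-qT) = 1.00000000
C = S_0 * exp(-qT) * N(d1) - K * exp(-rT) * N(d2)
N(d1) = 0.66565580; N(d2) = 0.47328052
C = 26.1800 * 1.00000000 * 0.66565580 - 25.0700 * 0.95504196 * 0.47328052 = 6.0952


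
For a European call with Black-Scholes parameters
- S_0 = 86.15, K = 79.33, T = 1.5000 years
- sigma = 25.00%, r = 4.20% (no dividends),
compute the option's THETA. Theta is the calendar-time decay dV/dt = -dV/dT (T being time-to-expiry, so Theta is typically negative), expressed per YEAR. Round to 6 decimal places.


Answer: Theta = -4.838888

Derivation:
d1 = 0.6282078828; d2 = 0.3220216650
phi(d1) = 0.3275020039; exp(-qT) = 1.0000000000; exp(-rT) = 0.9389434737
Theta = -S*exp(-qT)*phi(d1)*sigma/(2*sqrt(T)) - r*K*exp(-rT)*N(d2) + q*S*exp(-qT)*N(d1)
N(d1) = 0.7350661165; N(d2) = 0.6262818591; sqrt(T) = 1.2247448714
Term 1 = -86.1500 * 1.0000000000 * 0.3275020039 * 0.2500 / (2 * 1.2247448714) = -2.8796096941
Term 2 = -0.0420 * 79.3300 * 0.9389434737 * 0.6262818591 = -1.9592778306
Term 3 = 0 (no dividend yield, q = 0)
Theta = -2.8796096941 + (-1.9592778306) + (0.0000000000) = -4.838888


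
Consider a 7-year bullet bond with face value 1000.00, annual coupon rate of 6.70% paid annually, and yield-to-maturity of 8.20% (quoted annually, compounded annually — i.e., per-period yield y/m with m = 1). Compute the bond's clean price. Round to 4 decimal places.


Coupon per period c = face * coupon_rate / m = 67.000000
Periods per year m = 1; per-period yield y/m = 0.082000
Number of cashflows N = 7
Cashflows (t years, CF_t, discount factor 1/(1+y/m)^(m*t), PV):
  t = 1.0000: CF_t = 67.000000, DF = 0.924214, PV = 61.922366
  t = 2.0000: CF_t = 67.000000, DF = 0.854172, PV = 57.229543
  t = 3.0000: CF_t = 67.000000, DF = 0.789438, PV = 52.892369
  t = 4.0000: CF_t = 67.000000, DF = 0.729610, PV = 48.883890
  t = 5.0000: CF_t = 67.000000, DF = 0.674316, PV = 45.179196
  t = 6.0000: CF_t = 67.000000, DF = 0.623213, PV = 41.755264
  t = 7.0000: CF_t = 1067.000000, DF = 0.575982, PV = 614.573166
Price P = sum_t PV_t = 922.435796

Answer: Price = 922.4358


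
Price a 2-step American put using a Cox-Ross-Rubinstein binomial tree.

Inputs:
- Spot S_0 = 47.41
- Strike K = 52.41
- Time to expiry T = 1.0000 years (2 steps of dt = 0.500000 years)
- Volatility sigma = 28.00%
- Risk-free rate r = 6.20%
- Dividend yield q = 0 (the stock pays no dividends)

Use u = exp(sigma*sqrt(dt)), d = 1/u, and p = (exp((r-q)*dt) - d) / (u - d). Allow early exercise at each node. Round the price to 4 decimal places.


Answer: Price = V(0,0) = 7.3337

Derivation:
dt = T/N = 0.500000
u = exp(sigma*sqrt(dt)) = 1.218950; d = 1/u = 0.820378
p = (exp((r-q)*dt) - d) / (u - d) = 0.529659
Discount per step: exp(-r*dt) = 0.969476
Stock lattice S(k, i) with i counting down-moves:
  k=0: S(0,0) = 47.4100
  k=1: S(1,0) = 57.7904; S(1,1) = 38.8941
  k=2: S(2,0) = 70.4436; S(2,1) = 47.4100; S(2,2) = 31.9079
Terminal payoffs V(N, i) = max(K - S_T, 0):
  V(2,0) = 0.000000; V(2,1) = 5.000000; V(2,2) = 20.502108
Backward induction: V(k, i) = exp(-r*dt) * [p * V(k+1, i) + (1-p) * V(k+1, i+1)]; then take max(V_cont, immediate exercise) for American.
  V(1,0) = exp(-r*dt) * [p*0.000000 + (1-p)*5.000000] = 2.279919; exercise = 0.000000; V(1,0) = max -> 2.279919
  V(1,1) = exp(-r*dt) * [p*5.000000 + (1-p)*20.502108] = 11.916087; exercise = 13.515872; V(1,1) = max -> 13.515872
  V(0,0) = exp(-r*dt) * [p*2.279919 + (1-p)*13.515872] = 7.333738; exercise = 5.000000; V(0,0) = max -> 7.333738


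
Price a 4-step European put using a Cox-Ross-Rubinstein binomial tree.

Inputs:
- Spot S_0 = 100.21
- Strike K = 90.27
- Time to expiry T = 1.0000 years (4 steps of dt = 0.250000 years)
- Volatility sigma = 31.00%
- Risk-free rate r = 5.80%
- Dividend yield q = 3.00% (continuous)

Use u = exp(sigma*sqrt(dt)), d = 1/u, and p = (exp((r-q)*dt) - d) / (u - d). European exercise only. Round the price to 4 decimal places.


Answer: Price = V(0,0) = 6.6457

Derivation:
dt = T/N = 0.250000
u = exp(sigma*sqrt(dt)) = 1.167658; d = 1/u = 0.856415
p = (exp((r-q)*dt) - d) / (u - d) = 0.483897
Discount per step: exp(-r*dt) = 0.985605
Stock lattice S(k, i) with i counting down-moves:
  k=0: S(0,0) = 100.2100
  k=1: S(1,0) = 117.0110; S(1,1) = 85.8214
  k=2: S(2,0) = 136.6288; S(2,1) = 100.2100; S(2,2) = 73.4987
  k=3: S(3,0) = 159.5357; S(3,1) = 117.0110; S(3,2) = 85.8214; S(3,3) = 62.9454
  k=4: S(4,0) = 186.2832; S(4,1) = 136.6288; S(4,2) = 100.2100; S(4,3) = 73.4987; S(4,4) = 53.9074
Terminal payoffs V(N, i) = max(K - S_T, 0):
  V(4,0) = 0.000000; V(4,1) = 0.000000; V(4,2) = 0.000000; V(4,3) = 16.771281; V(4,4) = 36.362588
Backward induction: V(k, i) = exp(-r*dt) * [p * V(k+1, i) + (1-p) * V(k+1, i+1)].
  V(3,0) = exp(-r*dt) * [p*0.000000 + (1-p)*0.000000] = 0.000000
  V(3,1) = exp(-r*dt) * [p*0.000000 + (1-p)*0.000000] = 0.000000
  V(3,2) = exp(-r*dt) * [p*0.000000 + (1-p)*16.771281] = 8.531110
  V(3,3) = exp(-r*dt) * [p*16.771281 + (1-p)*36.362588] = 26.495435
  V(2,0) = exp(-r*dt) * [p*0.000000 + (1-p)*0.000000] = 0.000000
  V(2,1) = exp(-r*dt) * [p*0.000000 + (1-p)*8.531110] = 4.339551
  V(2,2) = exp(-r*dt) * [p*8.531110 + (1-p)*26.495435] = 17.546281
  V(1,0) = exp(-r*dt) * [p*0.000000 + (1-p)*4.339551] = 2.207416
  V(1,1) = exp(-r*dt) * [p*4.339551 + (1-p)*17.546281] = 10.994998
  V(0,0) = exp(-r*dt) * [p*2.207416 + (1-p)*10.994998] = 6.645651
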